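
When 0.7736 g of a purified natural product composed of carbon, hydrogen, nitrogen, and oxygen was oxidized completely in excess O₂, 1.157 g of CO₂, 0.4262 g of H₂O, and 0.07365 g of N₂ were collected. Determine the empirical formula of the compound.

C5H9NO4

mol C = 1.157 g CO₂ ÷ 44.009 g/mol = 0.026290 mol
mol H = 2 × 0.4262 g H₂O ÷ 18.015 g/mol = 0.047316 mol
mol N = 2 × 0.07365 g N₂ ÷ 28.014 g/mol = 0.0052581 mol
mass O = 0.7736 − (0.31577 + 0.047695 + 0.073650) = 0.33649 g → mol O = 0.33649 ÷ 15.999 = 0.021032 mol
Divide by the smallest (0.0052581 mol): C 5.000, H 8.999, N 1.000, O 4.000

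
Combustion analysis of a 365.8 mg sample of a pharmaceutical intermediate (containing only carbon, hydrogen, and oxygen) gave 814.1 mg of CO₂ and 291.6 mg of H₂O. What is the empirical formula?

mol C = 0.8141 g CO₂ ÷ 44.009 g/mol = 0.018498 mol
mol H = 2 × 0.2916 g H₂O ÷ 18.015 g/mol = 0.032373 mol
mass O = 0.3658 − (0.22219 + 0.032632) = 0.11098 g → mol O = 0.11098 ÷ 15.999 = 0.0069368 mol
Divide by the smallest (0.0069368 mol): C 2.667, H 4.667, O 1.000
Multiplying each by 3 gives whole numbers: C 8.00, H 14.00, O 3.00

C8H14O3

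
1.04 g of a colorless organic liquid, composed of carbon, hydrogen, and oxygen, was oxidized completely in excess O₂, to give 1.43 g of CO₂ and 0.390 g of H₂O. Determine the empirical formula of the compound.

C6H8O7

mol C = 1.43 g CO₂ ÷ 44.009 g/mol = 0.03249 mol
mol H = 2 × 0.390 g H₂O ÷ 18.015 g/mol = 0.04330 mol
mass O = 1.04 − (0.3903 + 0.04364) = 0.6061 g → mol O = 0.6061 ÷ 15.999 = 0.03788 mol
Divide by the smallest (0.03249 mol): C 1.000, H 1.332, O 1.166
Multiplying each by 6 gives whole numbers: C 6.00, H 7.99, O 7.00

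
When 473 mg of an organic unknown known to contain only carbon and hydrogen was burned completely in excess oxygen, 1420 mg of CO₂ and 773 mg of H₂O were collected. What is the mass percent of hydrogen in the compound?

mol C = 1.42 g CO₂ ÷ 44.009 g/mol = 0.03227 mol
mol H = 2 × 0.773 g H₂O ÷ 18.015 g/mol = 0.08582 mol
mass % H = 0.08650 g ÷ 0.473 g × 100%

18.3%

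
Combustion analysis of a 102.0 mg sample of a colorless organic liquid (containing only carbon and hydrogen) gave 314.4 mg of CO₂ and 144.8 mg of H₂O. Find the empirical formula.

C4H9

mol C = 0.3144 g CO₂ ÷ 44.009 g/mol = 0.0071440 mol
mol H = 2 × 0.1448 g H₂O ÷ 18.015 g/mol = 0.016075 mol
Divide by the smallest (0.0071440 mol): C 1.000, H 2.250
Multiplying each by 4 gives whole numbers: C 4.00, H 9.00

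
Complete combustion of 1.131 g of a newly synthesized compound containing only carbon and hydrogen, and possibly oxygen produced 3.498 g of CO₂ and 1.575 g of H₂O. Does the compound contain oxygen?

no

mol C = 3.498 g CO₂ ÷ 44.009 g/mol = 0.079484 mol
mol H = 2 × 1.575 g H₂O ÷ 18.015 g/mol = 0.17485 mol
C and H together account for 1.1309 g — essentially the entire 1.131 g sample — so the compound contains no oxygen.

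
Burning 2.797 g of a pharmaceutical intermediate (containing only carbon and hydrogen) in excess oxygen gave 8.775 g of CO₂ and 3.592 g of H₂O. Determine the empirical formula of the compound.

CH2

mol C = 8.775 g CO₂ ÷ 44.009 g/mol = 0.19939 mol
mol H = 2 × 3.592 g H₂O ÷ 18.015 g/mol = 0.39878 mol
Divide by the smallest (0.19939 mol): C 1.000, H 2.000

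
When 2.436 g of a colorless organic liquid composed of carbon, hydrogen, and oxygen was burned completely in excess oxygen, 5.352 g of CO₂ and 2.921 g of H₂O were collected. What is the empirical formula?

mol C = 5.352 g CO₂ ÷ 44.009 g/mol = 0.12161 mol
mol H = 2 × 2.921 g H₂O ÷ 18.015 g/mol = 0.32429 mol
mass O = 2.436 − (1.4607 + 0.32688) = 0.64844 g → mol O = 0.64844 ÷ 15.999 = 0.040530 mol
Divide by the smallest (0.040530 mol): C 3.001, H 8.001, O 1.000

C3H8O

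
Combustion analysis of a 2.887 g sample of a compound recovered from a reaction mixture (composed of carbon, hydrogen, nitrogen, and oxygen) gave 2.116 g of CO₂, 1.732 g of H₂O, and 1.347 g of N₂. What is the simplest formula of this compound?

CH4N2O

mol C = 2.116 g CO₂ ÷ 44.009 g/mol = 0.048081 mol
mol H = 2 × 1.732 g H₂O ÷ 18.015 g/mol = 0.19228 mol
mol N = 2 × 1.347 g N₂ ÷ 28.014 g/mol = 0.096166 mol
mass O = 2.887 − (0.57750 + 0.19382 + 1.3470) = 0.76868 g → mol O = 0.76868 ÷ 15.999 = 0.048045 mol
Divide by the smallest (0.048045 mol): C 1.001, H 4.002, N 2.002, O 1.000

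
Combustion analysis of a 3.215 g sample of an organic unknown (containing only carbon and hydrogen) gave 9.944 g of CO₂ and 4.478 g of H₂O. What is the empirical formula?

mol C = 9.944 g CO₂ ÷ 44.009 g/mol = 0.22595 mol
mol H = 2 × 4.478 g H₂O ÷ 18.015 g/mol = 0.49714 mol
Divide by the smallest (0.22595 mol): C 1.000, H 2.200
Multiplying each by 5 gives whole numbers: C 5.00, H 11.00

C5H11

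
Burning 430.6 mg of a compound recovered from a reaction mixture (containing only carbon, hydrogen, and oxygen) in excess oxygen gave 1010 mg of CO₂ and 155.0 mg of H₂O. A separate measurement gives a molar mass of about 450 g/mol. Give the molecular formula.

mol C = 1.010 g CO₂ ÷ 44.009 g/mol = 0.022950 mol
mol H = 2 × 0.1550 g H₂O ÷ 18.015 g/mol = 0.017208 mol
mass O = 0.4306 − (0.27565 + 0.017346) = 0.13760 g → mol O = 0.13760 ÷ 15.999 = 0.0086008 mol
Divide by the smallest (0.0086008 mol): C 2.668, H 2.001, O 1.000
Multiplying each by 3 gives whole numbers: C 8.01, H 6.00, O 3.00
Empirical formula: C8H6O3
Empirical-formula mass = 150.13 g/mol; 450 ÷ 150.13 ≈ 3, so the molecular formula is C24H18O9.

C24H18O9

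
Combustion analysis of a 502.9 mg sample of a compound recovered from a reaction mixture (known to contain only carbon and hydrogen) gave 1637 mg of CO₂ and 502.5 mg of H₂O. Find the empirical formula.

C2H3

mol C = 1.637 g CO₂ ÷ 44.009 g/mol = 0.037197 mol
mol H = 2 × 0.5025 g H₂O ÷ 18.015 g/mol = 0.055787 mol
Divide by the smallest (0.037197 mol): C 1.000, H 1.500
Multiplying each by 2 gives whole numbers: C 2.00, H 3.00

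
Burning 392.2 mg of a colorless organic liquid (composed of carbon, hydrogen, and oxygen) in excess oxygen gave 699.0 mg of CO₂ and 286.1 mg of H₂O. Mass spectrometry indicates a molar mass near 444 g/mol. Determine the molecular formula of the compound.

C18H36O12

mol C = 0.6990 g CO₂ ÷ 44.009 g/mol = 0.015883 mol
mol H = 2 × 0.2861 g H₂O ÷ 18.015 g/mol = 0.031762 mol
mass O = 0.3922 − (0.19077 + 0.032017) = 0.16941 g → mol O = 0.16941 ÷ 15.999 = 0.010589 mol
Divide by the smallest (0.010589 mol): C 1.500, H 3.000, O 1.000
Multiplying each by 2 gives whole numbers: C 3.00, H 6.00, O 2.00
Empirical formula: C3H6O2
Empirical-formula mass = 74.08 g/mol; 444 ÷ 74.08 ≈ 6, so the molecular formula is C18H36O12.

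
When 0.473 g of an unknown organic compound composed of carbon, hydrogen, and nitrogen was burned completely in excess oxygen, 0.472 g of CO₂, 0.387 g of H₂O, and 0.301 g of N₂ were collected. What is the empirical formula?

CH4N2

mol C = 0.472 g CO₂ ÷ 44.009 g/mol = 0.01073 mol
mol H = 2 × 0.387 g H₂O ÷ 18.015 g/mol = 0.04296 mol
mol N = 2 × 0.301 g N₂ ÷ 28.014 g/mol = 0.02149 mol
Divide by the smallest (0.01073 mol): C 1.000, H 4.006, N 2.004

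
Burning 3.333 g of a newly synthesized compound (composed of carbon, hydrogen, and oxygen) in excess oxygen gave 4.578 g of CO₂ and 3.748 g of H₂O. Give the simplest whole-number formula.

mol C = 4.578 g CO₂ ÷ 44.009 g/mol = 0.10402 mol
mol H = 2 × 3.748 g H₂O ÷ 18.015 g/mol = 0.41610 mol
mass O = 3.333 − (1.2494 + 0.41943) = 1.6641 g → mol O = 1.6641 ÷ 15.999 = 0.10402 mol
Divide by the smallest (0.10402 mol): C 1.000, H 4.000, O 1.000

CH4O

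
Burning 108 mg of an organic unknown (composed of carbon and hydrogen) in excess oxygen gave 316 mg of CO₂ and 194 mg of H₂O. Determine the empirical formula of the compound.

mol C = 0.316 g CO₂ ÷ 44.009 g/mol = 0.007180 mol
mol H = 2 × 0.194 g H₂O ÷ 18.015 g/mol = 0.02154 mol
Divide by the smallest (0.007180 mol): C 1.000, H 3.000

CH3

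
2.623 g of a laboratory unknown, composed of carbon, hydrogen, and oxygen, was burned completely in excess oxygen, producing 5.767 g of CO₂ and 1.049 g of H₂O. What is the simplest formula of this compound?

C9H8O4

mol C = 5.767 g CO₂ ÷ 44.009 g/mol = 0.13104 mol
mol H = 2 × 1.049 g H₂O ÷ 18.015 g/mol = 0.11646 mol
mass O = 2.623 − (1.5739 + 0.11739) = 0.93167 g → mol O = 0.93167 ÷ 15.999 = 0.058233 mol
Divide by the smallest (0.058233 mol): C 2.250, H 2.000, O 1.000
Multiplying each by 4 gives whole numbers: C 9.00, H 8.00, O 4.00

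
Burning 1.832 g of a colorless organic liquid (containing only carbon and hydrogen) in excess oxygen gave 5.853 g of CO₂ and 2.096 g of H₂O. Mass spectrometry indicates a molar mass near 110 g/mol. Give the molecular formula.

mol C = 5.853 g CO₂ ÷ 44.009 g/mol = 0.13300 mol
mol H = 2 × 2.096 g H₂O ÷ 18.015 g/mol = 0.23269 mol
Divide by the smallest (0.13300 mol): C 1.000, H 1.750
Multiplying each by 4 gives whole numbers: C 4.00, H 7.00
Empirical formula: C4H7
Empirical-formula mass = 55.10 g/mol; 110 ÷ 55.10 ≈ 2, so the molecular formula is C8H14.

C8H14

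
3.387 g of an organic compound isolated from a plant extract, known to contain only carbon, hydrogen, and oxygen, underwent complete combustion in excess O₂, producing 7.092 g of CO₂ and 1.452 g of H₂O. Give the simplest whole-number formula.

C2H2O

mol C = 7.092 g CO₂ ÷ 44.009 g/mol = 0.16115 mol
mol H = 2 × 1.452 g H₂O ÷ 18.015 g/mol = 0.16120 mol
mass O = 3.387 − (1.9356 + 0.16249) = 1.2890 g → mol O = 1.2890 ÷ 15.999 = 0.080565 mol
Divide by the smallest (0.080565 mol): C 2.000, H 2.001, O 1.000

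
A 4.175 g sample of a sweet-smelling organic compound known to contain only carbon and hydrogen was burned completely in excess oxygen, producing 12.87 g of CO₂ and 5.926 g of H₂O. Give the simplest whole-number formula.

C4H9

mol C = 12.87 g CO₂ ÷ 44.009 g/mol = 0.29244 mol
mol H = 2 × 5.926 g H₂O ÷ 18.015 g/mol = 0.65790 mol
Divide by the smallest (0.29244 mol): C 1.000, H 2.250
Multiplying each by 4 gives whole numbers: C 4.00, H 9.00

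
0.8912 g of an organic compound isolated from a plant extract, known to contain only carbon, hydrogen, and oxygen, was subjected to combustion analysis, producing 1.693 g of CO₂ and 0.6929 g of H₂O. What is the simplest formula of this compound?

mol C = 1.693 g CO₂ ÷ 44.009 g/mol = 0.038469 mol
mol H = 2 × 0.6929 g H₂O ÷ 18.015 g/mol = 0.076925 mol
mass O = 0.8912 − (0.46206 + 0.077540) = 0.35160 g → mol O = 0.35160 ÷ 15.999 = 0.021977 mol
Divide by the smallest (0.021977 mol): C 1.750, H 3.500, O 1.000
Multiplying each by 4 gives whole numbers: C 7.00, H 14.00, O 4.00

C7H14O4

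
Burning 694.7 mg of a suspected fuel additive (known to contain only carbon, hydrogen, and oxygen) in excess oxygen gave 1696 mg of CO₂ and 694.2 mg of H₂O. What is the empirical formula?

mol C = 1.696 g CO₂ ÷ 44.009 g/mol = 0.038538 mol
mol H = 2 × 0.6942 g H₂O ÷ 18.015 g/mol = 0.077069 mol
mass O = 0.6947 − (0.46287 + 0.077686) = 0.15414 g → mol O = 0.15414 ÷ 15.999 = 0.0096343 mol
Divide by the smallest (0.0096343 mol): C 4.000, H 7.999, O 1.000

C4H8O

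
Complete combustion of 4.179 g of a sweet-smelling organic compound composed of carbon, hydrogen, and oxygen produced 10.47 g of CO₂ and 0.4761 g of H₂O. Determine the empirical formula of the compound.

C9H2O3

mol C = 10.47 g CO₂ ÷ 44.009 g/mol = 0.23791 mol
mol H = 2 × 0.4761 g H₂O ÷ 18.015 g/mol = 0.052856 mol
mass O = 4.179 − (2.8575 + 0.053279) = 1.2682 g → mol O = 1.2682 ÷ 15.999 = 0.079270 mol
Divide by the smallest (0.052856 mol): C 4.501, H 1.000, O 1.500
Multiplying each by 2 gives whole numbers: C 9.00, H 2.00, O 3.00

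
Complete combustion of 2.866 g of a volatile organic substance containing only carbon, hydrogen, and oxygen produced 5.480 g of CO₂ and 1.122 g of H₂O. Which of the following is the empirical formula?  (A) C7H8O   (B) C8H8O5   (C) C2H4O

(B) C8H8O5

mol C = 5.480 g CO₂ ÷ 44.009 g/mol = 0.12452 mol
mol H = 2 × 1.122 g H₂O ÷ 18.015 g/mol = 0.12456 mol
mass O = 2.866 − (1.4956 + 0.12556) = 1.2448 g → mol O = 1.2448 ÷ 15.999 = 0.077807 mol
Divide by the smallest (0.077807 mol): C 1.600, H 1.601, O 1.000
Multiplying each by 5 gives whole numbers: C 8.00, H 8.00, O 5.00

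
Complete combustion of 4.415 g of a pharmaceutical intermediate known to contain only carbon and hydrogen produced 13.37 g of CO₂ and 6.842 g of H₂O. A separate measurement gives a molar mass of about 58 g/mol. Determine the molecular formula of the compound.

C4H10

mol C = 13.37 g CO₂ ÷ 44.009 g/mol = 0.30380 mol
mol H = 2 × 6.842 g H₂O ÷ 18.015 g/mol = 0.75959 mol
Divide by the smallest (0.30380 mol): C 1.000, H 2.500
Multiplying each by 2 gives whole numbers: C 2.00, H 5.00
Empirical formula: C2H5
Empirical-formula mass = 29.06 g/mol; 58 ÷ 29.06 ≈ 2, so the molecular formula is C4H10.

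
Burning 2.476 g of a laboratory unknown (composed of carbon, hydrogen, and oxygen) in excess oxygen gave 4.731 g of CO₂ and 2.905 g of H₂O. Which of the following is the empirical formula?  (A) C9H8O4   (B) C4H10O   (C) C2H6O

(C) C2H6O

mol C = 4.731 g CO₂ ÷ 44.009 g/mol = 0.10750 mol
mol H = 2 × 2.905 g H₂O ÷ 18.015 g/mol = 0.32251 mol
mass O = 2.476 − (1.2912 + 0.32509) = 0.85972 g → mol O = 0.85972 ÷ 15.999 = 0.053736 mol
Divide by the smallest (0.053736 mol): C 2.001, H 6.002, O 1.000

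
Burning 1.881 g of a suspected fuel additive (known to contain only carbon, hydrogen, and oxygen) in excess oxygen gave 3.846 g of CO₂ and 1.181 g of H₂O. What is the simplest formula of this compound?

C2H3O

mol C = 3.846 g CO₂ ÷ 44.009 g/mol = 0.087391 mol
mol H = 2 × 1.181 g H₂O ÷ 18.015 g/mol = 0.13111 mol
mass O = 1.881 − (1.0497 + 0.13216) = 0.69918 g → mol O = 0.69918 ÷ 15.999 = 0.043702 mol
Divide by the smallest (0.043702 mol): C 2.000, H 3.000, O 1.000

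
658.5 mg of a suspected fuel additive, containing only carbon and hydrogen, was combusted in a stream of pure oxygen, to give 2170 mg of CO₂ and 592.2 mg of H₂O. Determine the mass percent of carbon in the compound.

89.94%

mol C = 2.170 g CO₂ ÷ 44.009 g/mol = 0.049308 mol
mol H = 2 × 0.5922 g H₂O ÷ 18.015 g/mol = 0.065745 mol
mass % C = 0.59224 g ÷ 0.6585 g × 100%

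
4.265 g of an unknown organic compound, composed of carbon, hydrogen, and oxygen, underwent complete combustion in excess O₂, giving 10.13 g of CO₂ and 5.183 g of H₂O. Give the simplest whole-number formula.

C4H10O

mol C = 10.13 g CO₂ ÷ 44.009 g/mol = 0.23018 mol
mol H = 2 × 5.183 g H₂O ÷ 18.015 g/mol = 0.57541 mol
mass O = 4.265 − (2.7647 + 0.58001) = 0.92029 g → mol O = 0.92029 ÷ 15.999 = 0.057522 mol
Divide by the smallest (0.057522 mol): C 4.002, H 10.003, O 1.000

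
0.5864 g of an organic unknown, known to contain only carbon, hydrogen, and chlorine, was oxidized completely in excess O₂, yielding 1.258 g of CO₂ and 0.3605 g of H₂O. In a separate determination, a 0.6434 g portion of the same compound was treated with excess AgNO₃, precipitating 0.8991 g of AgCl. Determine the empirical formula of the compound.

C5H7Cl

mol C = 1.258 g CO₂ ÷ 44.009 g/mol = 0.028585 mol
mol H = 2 × 0.3605 g H₂O ÷ 18.015 g/mol = 0.040022 mol
From the AgCl data: mol Cl per gram of compound = (0.8991 ÷ 143.318) ÷ 0.6434 = 0.0097505 mol/g, so in the 0.5864 g combustion sample mol Cl = 0.0057177 mol
Divide by the smallest (0.0057177 mol): C 4.999, H 7.000, Cl 1.000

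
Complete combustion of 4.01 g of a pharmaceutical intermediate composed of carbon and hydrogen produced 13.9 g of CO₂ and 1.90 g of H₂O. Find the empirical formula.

C3H2

mol C = 13.9 g CO₂ ÷ 44.009 g/mol = 0.3158 mol
mol H = 2 × 1.90 g H₂O ÷ 18.015 g/mol = 0.2109 mol
Divide by the smallest (0.2109 mol): C 1.497, H 1.000
Multiplying each by 2 gives whole numbers: C 2.99, H 2.00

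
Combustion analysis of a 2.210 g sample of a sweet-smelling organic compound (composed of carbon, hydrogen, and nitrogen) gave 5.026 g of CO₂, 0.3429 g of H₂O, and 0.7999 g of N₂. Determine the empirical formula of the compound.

C6H2N3

mol C = 5.026 g CO₂ ÷ 44.009 g/mol = 0.11420 mol
mol H = 2 × 0.3429 g H₂O ÷ 18.015 g/mol = 0.038068 mol
mol N = 2 × 0.7999 g N₂ ÷ 28.014 g/mol = 0.057107 mol
Divide by the smallest (0.038068 mol): C 3.000, H 1.000, N 1.500
Multiplying each by 2 gives whole numbers: C 6.00, H 2.00, N 3.00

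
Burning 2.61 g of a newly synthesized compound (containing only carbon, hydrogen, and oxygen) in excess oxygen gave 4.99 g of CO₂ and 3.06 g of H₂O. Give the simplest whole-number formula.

C2H6O

mol C = 4.99 g CO₂ ÷ 44.009 g/mol = 0.1134 mol
mol H = 2 × 3.06 g H₂O ÷ 18.015 g/mol = 0.3397 mol
mass O = 2.61 − (1.362 + 0.3424) = 0.9057 g → mol O = 0.9057 ÷ 15.999 = 0.05661 mol
Divide by the smallest (0.05661 mol): C 2.003, H 6.001, O 1.000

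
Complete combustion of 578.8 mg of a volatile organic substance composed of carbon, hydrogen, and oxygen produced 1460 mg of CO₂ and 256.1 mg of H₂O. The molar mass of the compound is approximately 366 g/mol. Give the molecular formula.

C21H18O6

mol C = 1.460 g CO₂ ÷ 44.009 g/mol = 0.033175 mol
mol H = 2 × 0.2561 g H₂O ÷ 18.015 g/mol = 0.028432 mol
mass O = 0.5788 − (0.39847 + 0.028659) = 0.15168 g → mol O = 0.15168 ÷ 15.999 = 0.0094803 mol
Divide by the smallest (0.0094803 mol): C 3.499, H 2.999, O 1.000
Multiplying each by 2 gives whole numbers: C 7.00, H 6.00, O 2.00
Empirical formula: C7H6O2
Empirical-formula mass = 122.12 g/mol; 366 ÷ 122.12 ≈ 3, so the molecular formula is C21H18O6.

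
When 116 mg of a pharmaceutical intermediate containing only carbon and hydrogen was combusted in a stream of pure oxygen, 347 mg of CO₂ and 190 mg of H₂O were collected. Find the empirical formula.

C3H8

mol C = 0.347 g CO₂ ÷ 44.009 g/mol = 0.007885 mol
mol H = 2 × 0.190 g H₂O ÷ 18.015 g/mol = 0.02109 mol
Divide by the smallest (0.007885 mol): C 1.000, H 2.675
Multiplying each by 3 gives whole numbers: C 3.00, H 8.03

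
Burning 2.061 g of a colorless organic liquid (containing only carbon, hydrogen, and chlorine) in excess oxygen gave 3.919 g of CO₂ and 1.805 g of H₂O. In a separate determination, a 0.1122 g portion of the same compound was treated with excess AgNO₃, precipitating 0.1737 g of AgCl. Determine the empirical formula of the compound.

C4H9Cl

mol C = 3.919 g CO₂ ÷ 44.009 g/mol = 0.089050 mol
mol H = 2 × 1.805 g H₂O ÷ 18.015 g/mol = 0.20039 mol
From the AgCl data: mol Cl per gram of compound = (0.1737 ÷ 143.318) ÷ 0.1122 = 0.010802 mol/g, so in the 2.061 g combustion sample mol Cl = 0.022263 mol
Divide by the smallest (0.022263 mol): C 4.000, H 9.001, Cl 1.000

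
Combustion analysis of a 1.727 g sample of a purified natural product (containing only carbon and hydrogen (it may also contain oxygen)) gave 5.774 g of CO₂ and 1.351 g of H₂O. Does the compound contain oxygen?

mol C = 5.774 g CO₂ ÷ 44.009 g/mol = 0.13120 mol
mol H = 2 × 1.351 g H₂O ÷ 18.015 g/mol = 0.14999 mol
C and H together account for 1.7270 g — essentially the entire 1.727 g sample — so the compound contains no oxygen.

no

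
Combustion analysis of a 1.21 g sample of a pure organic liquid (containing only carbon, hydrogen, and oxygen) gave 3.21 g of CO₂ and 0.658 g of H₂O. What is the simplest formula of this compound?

C9H9O2

mol C = 3.21 g CO₂ ÷ 44.009 g/mol = 0.07294 mol
mol H = 2 × 0.658 g H₂O ÷ 18.015 g/mol = 0.07305 mol
mass O = 1.21 − (0.8761 + 0.07363) = 0.2603 g → mol O = 0.2603 ÷ 15.999 = 0.01627 mol
Divide by the smallest (0.01627 mol): C 4.483, H 4.490, O 1.000
Multiplying each by 2 gives whole numbers: C 8.97, H 8.98, O 2.00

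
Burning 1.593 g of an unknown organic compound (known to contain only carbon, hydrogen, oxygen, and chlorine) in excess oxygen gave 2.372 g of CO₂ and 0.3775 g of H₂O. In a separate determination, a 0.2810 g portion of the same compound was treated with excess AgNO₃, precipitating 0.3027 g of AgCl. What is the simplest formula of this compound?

mol C = 2.372 g CO₂ ÷ 44.009 g/mol = 0.053898 mol
mol H = 2 × 0.3775 g H₂O ÷ 18.015 g/mol = 0.041910 mol
From the AgCl data: mol Cl per gram of compound = (0.3027 ÷ 143.318) ÷ 0.2810 = 0.0075163 mol/g, so in the 1.593 g combustion sample mol Cl = 0.011974 mol
mass O = 1.593 − (0.64737 + 0.042245 + 0.42446) = 0.47892 g → mol O = 0.47892 ÷ 15.999 = 0.029935 mol
Divide by the smallest (0.011974 mol): C 4.501, H 3.500, Cl 1.000, O 2.500
Multiplying each by 2 gives whole numbers: C 9.00, H 7.00, Cl 2.00, O 5.00

C9H7Cl2O5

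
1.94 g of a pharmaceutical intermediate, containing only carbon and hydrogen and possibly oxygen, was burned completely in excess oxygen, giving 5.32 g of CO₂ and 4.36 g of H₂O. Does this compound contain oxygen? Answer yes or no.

no

mol C = 5.32 g CO₂ ÷ 44.009 g/mol = 0.1209 mol
mol H = 2 × 4.36 g H₂O ÷ 18.015 g/mol = 0.4840 mol
C and H together account for 1.940 g — essentially the entire 1.94 g sample — so the compound contains no oxygen.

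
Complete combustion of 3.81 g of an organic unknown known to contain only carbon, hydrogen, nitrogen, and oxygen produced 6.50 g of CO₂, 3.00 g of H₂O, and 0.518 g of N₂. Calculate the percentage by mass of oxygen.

mol C = 6.50 g CO₂ ÷ 44.009 g/mol = 0.1477 mol
mol H = 2 × 3.00 g H₂O ÷ 18.015 g/mol = 0.3331 mol
mol N = 2 × 0.518 g N₂ ÷ 28.014 g/mol = 0.03698 mol
mass O = 3.81 − (1.774 + 0.3357 + 0.5180) = 1.182 g → mol O = 1.182 ÷ 15.999 = 0.07390 mol
mass % O = 1.182 g ÷ 3.81 g × 100%

31.0%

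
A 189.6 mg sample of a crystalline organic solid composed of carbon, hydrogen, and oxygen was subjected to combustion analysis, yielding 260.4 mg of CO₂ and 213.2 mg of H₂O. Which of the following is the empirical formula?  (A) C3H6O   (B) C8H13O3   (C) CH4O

mol C = 0.2604 g CO₂ ÷ 44.009 g/mol = 0.0059170 mol
mol H = 2 × 0.2132 g H₂O ÷ 18.015 g/mol = 0.023669 mol
mass O = 0.1896 − (0.071069 + 0.023859) = 0.094673 g → mol O = 0.094673 ÷ 15.999 = 0.0059174 mol
Divide by the smallest (0.0059170 mol): C 1.000, H 4.000, O 1.000

(C) CH4O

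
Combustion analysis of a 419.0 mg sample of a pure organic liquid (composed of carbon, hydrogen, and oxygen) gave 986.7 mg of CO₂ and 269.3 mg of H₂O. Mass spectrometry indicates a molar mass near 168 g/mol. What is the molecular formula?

mol C = 0.9867 g CO₂ ÷ 44.009 g/mol = 0.022420 mol
mol H = 2 × 0.2693 g H₂O ÷ 18.015 g/mol = 0.029897 mol
mass O = 0.4190 − (0.26929 + 0.030136) = 0.11957 g → mol O = 0.11957 ÷ 15.999 = 0.0074737 mol
Divide by the smallest (0.0074737 mol): C 3.000, H 4.000, O 1.000
Empirical formula: C3H4O
Empirical-formula mass = 56.06 g/mol; 168 ÷ 56.06 ≈ 3, so the molecular formula is C9H12O3.

C9H12O3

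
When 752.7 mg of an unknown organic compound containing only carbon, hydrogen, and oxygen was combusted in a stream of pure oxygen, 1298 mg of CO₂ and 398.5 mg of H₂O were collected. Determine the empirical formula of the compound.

C4H6O3

mol C = 1.298 g CO₂ ÷ 44.009 g/mol = 0.029494 mol
mol H = 2 × 0.3985 g H₂O ÷ 18.015 g/mol = 0.044241 mol
mass O = 0.7527 − (0.35425 + 0.044595) = 0.35385 g → mol O = 0.35385 ÷ 15.999 = 0.022117 mol
Divide by the smallest (0.022117 mol): C 1.334, H 2.000, O 1.000
Multiplying each by 3 gives whole numbers: C 4.00, H 6.00, O 3.00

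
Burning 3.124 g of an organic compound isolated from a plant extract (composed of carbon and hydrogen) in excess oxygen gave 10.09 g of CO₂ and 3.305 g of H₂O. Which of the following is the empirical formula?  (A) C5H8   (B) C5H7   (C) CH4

mol C = 10.09 g CO₂ ÷ 44.009 g/mol = 0.22927 mol
mol H = 2 × 3.305 g H₂O ÷ 18.015 g/mol = 0.36692 mol
Divide by the smallest (0.22927 mol): C 1.000, H 1.600
Multiplying each by 5 gives whole numbers: C 5.00, H 8.00

(A) C5H8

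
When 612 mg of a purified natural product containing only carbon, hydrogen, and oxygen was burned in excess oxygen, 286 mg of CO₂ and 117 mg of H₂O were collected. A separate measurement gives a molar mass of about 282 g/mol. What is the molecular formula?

C3H6O15

mol C = 0.286 g CO₂ ÷ 44.009 g/mol = 0.006499 mol
mol H = 2 × 0.117 g H₂O ÷ 18.015 g/mol = 0.01299 mol
mass O = 0.612 − (0.07806 + 0.01309) = 0.5209 g → mol O = 0.5209 ÷ 15.999 = 0.03256 mol
Divide by the smallest (0.006499 mol): C 1.000, H 1.999, O 5.010
Empirical formula: CH2O5
Empirical-formula mass = 94.02 g/mol; 282 ÷ 94.02 ≈ 3, so the molecular formula is C3H6O15.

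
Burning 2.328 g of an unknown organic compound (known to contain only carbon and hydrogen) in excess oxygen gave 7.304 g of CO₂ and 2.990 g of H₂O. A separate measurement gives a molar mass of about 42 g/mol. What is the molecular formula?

C3H6

mol C = 7.304 g CO₂ ÷ 44.009 g/mol = 0.16597 mol
mol H = 2 × 2.990 g H₂O ÷ 18.015 g/mol = 0.33195 mol
Divide by the smallest (0.16597 mol): C 1.000, H 2.000
Empirical formula: CH2
Empirical-formula mass = 14.03 g/mol; 42 ÷ 14.03 ≈ 3, so the molecular formula is C3H6.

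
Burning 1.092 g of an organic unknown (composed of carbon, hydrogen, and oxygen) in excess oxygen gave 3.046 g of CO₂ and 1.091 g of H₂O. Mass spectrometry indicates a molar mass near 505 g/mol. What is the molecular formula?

C32H56O4

mol C = 3.046 g CO₂ ÷ 44.009 g/mol = 0.069213 mol
mol H = 2 × 1.091 g H₂O ÷ 18.015 g/mol = 0.12112 mol
mass O = 1.092 − (0.83132 + 0.12209) = 0.13859 g → mol O = 0.13859 ÷ 15.999 = 0.0086625 mol
Divide by the smallest (0.0086625 mol): C 7.990, H 13.982, O 1.000
Empirical formula: C8H14O
Empirical-formula mass = 126.20 g/mol; 505 ÷ 126.20 ≈ 4, so the molecular formula is C32H56O4.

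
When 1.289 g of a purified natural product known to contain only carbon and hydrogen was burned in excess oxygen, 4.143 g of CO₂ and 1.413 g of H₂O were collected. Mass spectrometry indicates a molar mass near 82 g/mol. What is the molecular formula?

mol C = 4.143 g CO₂ ÷ 44.009 g/mol = 0.094140 mol
mol H = 2 × 1.413 g H₂O ÷ 18.015 g/mol = 0.15687 mol
Divide by the smallest (0.094140 mol): C 1.000, H 1.666
Multiplying each by 3 gives whole numbers: C 3.00, H 5.00
Empirical formula: C3H5
Empirical-formula mass = 41.07 g/mol; 82 ÷ 41.07 ≈ 2, so the molecular formula is C6H10.

C6H10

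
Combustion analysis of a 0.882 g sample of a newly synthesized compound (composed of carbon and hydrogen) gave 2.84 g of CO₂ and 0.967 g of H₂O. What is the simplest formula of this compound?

C3H5

mol C = 2.84 g CO₂ ÷ 44.009 g/mol = 0.06453 mol
mol H = 2 × 0.967 g H₂O ÷ 18.015 g/mol = 0.1074 mol
Divide by the smallest (0.06453 mol): C 1.000, H 1.664
Multiplying each by 3 gives whole numbers: C 3.00, H 4.99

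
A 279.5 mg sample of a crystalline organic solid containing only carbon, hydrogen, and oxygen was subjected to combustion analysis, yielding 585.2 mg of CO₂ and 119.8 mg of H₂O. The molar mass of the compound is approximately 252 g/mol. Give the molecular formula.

mol C = 0.5852 g CO₂ ÷ 44.009 g/mol = 0.013297 mol
mol H = 2 × 0.1198 g H₂O ÷ 18.015 g/mol = 0.013300 mol
mass O = 0.2795 − (0.15971 + 0.013406) = 0.10638 g → mol O = 0.10638 ÷ 15.999 = 0.0066492 mol
Divide by the smallest (0.0066492 mol): C 2.000, H 2.000, O 1.000
Empirical formula: C2H2O
Empirical-formula mass = 42.04 g/mol; 252 ÷ 42.04 ≈ 6, so the molecular formula is C12H12O6.

C12H12O6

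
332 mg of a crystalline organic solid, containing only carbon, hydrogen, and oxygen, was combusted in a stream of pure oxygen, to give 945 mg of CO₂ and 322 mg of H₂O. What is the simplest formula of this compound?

mol C = 0.945 g CO₂ ÷ 44.009 g/mol = 0.02147 mol
mol H = 2 × 0.322 g H₂O ÷ 18.015 g/mol = 0.03575 mol
mass O = 0.332 − (0.2579 + 0.03603) = 0.03806 g → mol O = 0.03806 ÷ 15.999 = 0.002379 mol
Divide by the smallest (0.002379 mol): C 9.028, H 15.029, O 1.000

C9H15O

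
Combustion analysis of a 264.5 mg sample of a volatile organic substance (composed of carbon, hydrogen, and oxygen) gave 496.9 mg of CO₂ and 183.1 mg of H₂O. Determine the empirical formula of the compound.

C5H9O3

mol C = 0.4969 g CO₂ ÷ 44.009 g/mol = 0.011291 mol
mol H = 2 × 0.1831 g H₂O ÷ 18.015 g/mol = 0.020328 mol
mass O = 0.2645 − (0.13561 + 0.020490) = 0.10840 g → mol O = 0.10840 ÷ 15.999 = 0.0067751 mol
Divide by the smallest (0.0067751 mol): C 1.667, H 3.000, O 1.000
Multiplying each by 3 gives whole numbers: C 5.00, H 9.00, O 3.00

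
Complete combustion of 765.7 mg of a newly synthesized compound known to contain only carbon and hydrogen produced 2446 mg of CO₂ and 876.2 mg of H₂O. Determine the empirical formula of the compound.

mol C = 2.446 g CO₂ ÷ 44.009 g/mol = 0.055580 mol
mol H = 2 × 0.8762 g H₂O ÷ 18.015 g/mol = 0.097274 mol
Divide by the smallest (0.055580 mol): C 1.000, H 1.750
Multiplying each by 4 gives whole numbers: C 4.00, H 7.00

C4H7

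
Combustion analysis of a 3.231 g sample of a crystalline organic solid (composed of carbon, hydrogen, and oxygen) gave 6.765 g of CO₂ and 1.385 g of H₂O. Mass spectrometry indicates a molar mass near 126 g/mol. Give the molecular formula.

C6H6O3

mol C = 6.765 g CO₂ ÷ 44.009 g/mol = 0.15372 mol
mol H = 2 × 1.385 g H₂O ÷ 18.015 g/mol = 0.15376 mol
mass O = 3.231 − (1.8463 + 0.15499) = 1.2297 g → mol O = 1.2297 ÷ 15.999 = 0.076861 mol
Divide by the smallest (0.076861 mol): C 2.000, H 2.001, O 1.000
Empirical formula: C2H2O
Empirical-formula mass = 42.04 g/mol; 126 ÷ 42.04 ≈ 3, so the molecular formula is C6H6O3.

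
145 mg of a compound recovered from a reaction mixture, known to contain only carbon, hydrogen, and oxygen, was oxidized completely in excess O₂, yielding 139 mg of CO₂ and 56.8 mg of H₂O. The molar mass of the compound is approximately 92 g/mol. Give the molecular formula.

mol C = 0.139 g CO₂ ÷ 44.009 g/mol = 0.003158 mol
mol H = 2 × 0.0568 g H₂O ÷ 18.015 g/mol = 0.006306 mol
mass O = 0.145 − (0.03794 + 0.006356) = 0.1007 g → mol O = 0.1007 ÷ 15.999 = 0.006295 mol
Divide by the smallest (0.003158 mol): C 1.000, H 1.997, O 1.993
Empirical formula: CH2O2
Empirical-formula mass = 46.02 g/mol; 92 ÷ 46.02 ≈ 2, so the molecular formula is C2H4O4.

C2H4O4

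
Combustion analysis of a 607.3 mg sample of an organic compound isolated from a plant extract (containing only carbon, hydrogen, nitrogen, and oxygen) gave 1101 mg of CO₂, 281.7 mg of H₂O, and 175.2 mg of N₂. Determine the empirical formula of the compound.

C4H5N2O

mol C = 1.101 g CO₂ ÷ 44.009 g/mol = 0.025018 mol
mol H = 2 × 0.2817 g H₂O ÷ 18.015 g/mol = 0.031274 mol
mol N = 2 × 0.1752 g N₂ ÷ 28.014 g/mol = 0.012508 mol
mass O = 0.6073 − (0.30049 + 0.031524 + 0.17520) = 0.10009 g → mol O = 0.10009 ÷ 15.999 = 0.0062560 mol
Divide by the smallest (0.0062560 mol): C 3.999, H 4.999, N 1.999, O 1.000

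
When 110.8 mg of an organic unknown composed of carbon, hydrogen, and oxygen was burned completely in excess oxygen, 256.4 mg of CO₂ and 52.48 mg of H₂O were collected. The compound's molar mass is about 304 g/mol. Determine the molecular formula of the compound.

C16H16O6

mol C = 0.2564 g CO₂ ÷ 44.009 g/mol = 0.0058261 mol
mol H = 2 × 0.05248 g H₂O ÷ 18.015 g/mol = 0.0058263 mol
mass O = 0.1108 − (0.069977 + 0.0058729) = 0.034950 g → mol O = 0.034950 ÷ 15.999 = 0.0021845 mol
Divide by the smallest (0.0021845 mol): C 2.667, H 2.667, O 1.000
Multiplying each by 3 gives whole numbers: C 8.00, H 8.00, O 3.00
Empirical formula: C8H8O3
Empirical-formula mass = 152.15 g/mol; 304 ÷ 152.15 ≈ 2, so the molecular formula is C16H16O6.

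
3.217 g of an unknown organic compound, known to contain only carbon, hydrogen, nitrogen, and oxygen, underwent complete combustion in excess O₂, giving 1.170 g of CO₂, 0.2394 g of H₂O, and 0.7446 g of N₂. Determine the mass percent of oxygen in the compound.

66.10%

mol C = 1.170 g CO₂ ÷ 44.009 g/mol = 0.026585 mol
mol H = 2 × 0.2394 g H₂O ÷ 18.015 g/mol = 0.026578 mol
mol N = 2 × 0.7446 g N₂ ÷ 28.014 g/mol = 0.053159 mol
mass O = 3.217 − (0.31932 + 0.026790 + 0.74460) = 2.1263 g → mol O = 2.1263 ÷ 15.999 = 0.13290 mol
mass % O = 2.1263 g ÷ 3.217 g × 100%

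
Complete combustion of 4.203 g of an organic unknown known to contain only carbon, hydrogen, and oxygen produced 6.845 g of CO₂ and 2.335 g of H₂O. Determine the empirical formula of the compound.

C6H10O5

mol C = 6.845 g CO₂ ÷ 44.009 g/mol = 0.15554 mol
mol H = 2 × 2.335 g H₂O ÷ 18.015 g/mol = 0.25923 mol
mass O = 4.203 − (1.8681 + 0.26130) = 2.0736 g → mol O = 2.0736 ÷ 15.999 = 0.12961 mol
Divide by the smallest (0.12961 mol): C 1.200, H 2.000, O 1.000
Multiplying each by 5 gives whole numbers: C 6.00, H 10.00, O 5.00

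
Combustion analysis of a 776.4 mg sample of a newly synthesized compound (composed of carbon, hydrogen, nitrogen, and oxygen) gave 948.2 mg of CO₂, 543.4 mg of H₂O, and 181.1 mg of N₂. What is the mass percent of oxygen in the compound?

35.51%

mol C = 0.9482 g CO₂ ÷ 44.009 g/mol = 0.021546 mol
mol H = 2 × 0.5434 g H₂O ÷ 18.015 g/mol = 0.060328 mol
mol N = 2 × 0.1811 g N₂ ÷ 28.014 g/mol = 0.012929 mol
mass O = 0.7764 − (0.25878 + 0.060810 + 0.18110) = 0.27571 g → mol O = 0.27571 ÷ 15.999 = 0.017233 mol
mass % O = 0.27571 g ÷ 0.7764 g × 100%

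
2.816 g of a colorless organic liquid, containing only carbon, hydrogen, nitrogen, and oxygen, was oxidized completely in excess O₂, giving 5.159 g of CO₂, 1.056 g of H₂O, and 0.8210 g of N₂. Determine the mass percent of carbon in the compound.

50.00%

mol C = 5.159 g CO₂ ÷ 44.009 g/mol = 0.11723 mol
mol H = 2 × 1.056 g H₂O ÷ 18.015 g/mol = 0.11724 mol
mol N = 2 × 0.8210 g N₂ ÷ 28.014 g/mol = 0.058614 mol
mass O = 2.816 − (1.4080 + 0.11817 + 0.82100) = 0.46882 g → mol O = 0.46882 ÷ 15.999 = 0.029303 mol
mass % C = 1.4080 g ÷ 2.816 g × 100%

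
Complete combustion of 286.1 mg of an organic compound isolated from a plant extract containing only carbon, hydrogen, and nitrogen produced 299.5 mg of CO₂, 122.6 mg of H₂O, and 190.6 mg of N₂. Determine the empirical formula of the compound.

CH2N2

mol C = 0.2995 g CO₂ ÷ 44.009 g/mol = 0.0068054 mol
mol H = 2 × 0.1226 g H₂O ÷ 18.015 g/mol = 0.013611 mol
mol N = 2 × 0.1906 g N₂ ÷ 28.014 g/mol = 0.013607 mol
Divide by the smallest (0.0068054 mol): C 1.000, H 2.000, N 2.000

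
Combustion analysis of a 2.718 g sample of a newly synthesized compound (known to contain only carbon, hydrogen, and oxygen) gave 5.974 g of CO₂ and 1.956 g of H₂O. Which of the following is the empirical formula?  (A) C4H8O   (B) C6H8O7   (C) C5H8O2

(C) C5H8O2

mol C = 5.974 g CO₂ ÷ 44.009 g/mol = 0.13574 mol
mol H = 2 × 1.956 g H₂O ÷ 18.015 g/mol = 0.21715 mol
mass O = 2.718 − (1.6304 + 0.21889) = 0.86868 g → mol O = 0.86868 ÷ 15.999 = 0.054296 mol
Divide by the smallest (0.054296 mol): C 2.500, H 3.999, O 1.000
Multiplying each by 2 gives whole numbers: C 5.00, H 8.00, O 2.00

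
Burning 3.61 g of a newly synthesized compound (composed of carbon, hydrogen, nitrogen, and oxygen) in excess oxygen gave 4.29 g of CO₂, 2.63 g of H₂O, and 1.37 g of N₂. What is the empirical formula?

C2H6N2O

mol C = 4.29 g CO₂ ÷ 44.009 g/mol = 0.09748 mol
mol H = 2 × 2.63 g H₂O ÷ 18.015 g/mol = 0.2920 mol
mol N = 2 × 1.37 g N₂ ÷ 28.014 g/mol = 0.09781 mol
mass O = 3.61 − (1.171 + 0.2943 + 1.370) = 0.7749 g → mol O = 0.7749 ÷ 15.999 = 0.04843 mol
Divide by the smallest (0.04843 mol): C 2.013, H 6.029, N 2.020, O 1.000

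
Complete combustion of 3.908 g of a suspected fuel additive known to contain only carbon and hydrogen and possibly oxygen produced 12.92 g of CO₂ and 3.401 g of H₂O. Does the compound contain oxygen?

mol C = 12.92 g CO₂ ÷ 44.009 g/mol = 0.29358 mol
mol H = 2 × 3.401 g H₂O ÷ 18.015 g/mol = 0.37757 mol
C and H together account for 3.9067 g — essentially the entire 3.908 g sample — so the compound contains no oxygen.

no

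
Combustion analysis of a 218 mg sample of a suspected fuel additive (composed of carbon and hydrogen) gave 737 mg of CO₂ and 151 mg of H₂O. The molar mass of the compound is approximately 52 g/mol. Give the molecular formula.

mol C = 0.737 g CO₂ ÷ 44.009 g/mol = 0.01675 mol
mol H = 2 × 0.151 g H₂O ÷ 18.015 g/mol = 0.01676 mol
Divide by the smallest (0.01675 mol): C 1.000, H 1.001
Empirical formula: CH
Empirical-formula mass = 13.02 g/mol; 52 ÷ 13.02 ≈ 4, so the molecular formula is C4H4.

C4H4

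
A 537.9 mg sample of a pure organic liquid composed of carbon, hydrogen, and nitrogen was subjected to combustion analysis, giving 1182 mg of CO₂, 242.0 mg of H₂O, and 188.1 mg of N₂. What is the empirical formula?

mol C = 1.182 g CO₂ ÷ 44.009 g/mol = 0.026858 mol
mol H = 2 × 0.2420 g H₂O ÷ 18.015 g/mol = 0.026867 mol
mol N = 2 × 0.1881 g N₂ ÷ 28.014 g/mol = 0.013429 mol
Divide by the smallest (0.013429 mol): C 2.000, H 2.001, N 1.000

C2H2N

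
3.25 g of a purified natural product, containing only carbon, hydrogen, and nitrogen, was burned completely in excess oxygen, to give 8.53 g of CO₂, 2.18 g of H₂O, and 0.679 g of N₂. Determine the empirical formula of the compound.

C4H5N

mol C = 8.53 g CO₂ ÷ 44.009 g/mol = 0.1938 mol
mol H = 2 × 2.18 g H₂O ÷ 18.015 g/mol = 0.2420 mol
mol N = 2 × 0.679 g N₂ ÷ 28.014 g/mol = 0.04848 mol
Divide by the smallest (0.04848 mol): C 3.998, H 4.993, N 1.000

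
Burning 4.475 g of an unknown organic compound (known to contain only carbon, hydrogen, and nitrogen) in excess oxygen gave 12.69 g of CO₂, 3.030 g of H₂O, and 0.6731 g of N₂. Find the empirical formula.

mol C = 12.69 g CO₂ ÷ 44.009 g/mol = 0.28835 mol
mol H = 2 × 3.030 g H₂O ÷ 18.015 g/mol = 0.33639 mol
mol N = 2 × 0.6731 g N₂ ÷ 28.014 g/mol = 0.048055 mol
Divide by the smallest (0.048055 mol): C 6.000, H 7.000, N 1.000

C6H7N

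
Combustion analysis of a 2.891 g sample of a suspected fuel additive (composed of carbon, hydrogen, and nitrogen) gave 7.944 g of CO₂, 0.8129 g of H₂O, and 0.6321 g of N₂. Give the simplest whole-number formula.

C4H2N

mol C = 7.944 g CO₂ ÷ 44.009 g/mol = 0.18051 mol
mol H = 2 × 0.8129 g H₂O ÷ 18.015 g/mol = 0.090247 mol
mol N = 2 × 0.6321 g N₂ ÷ 28.014 g/mol = 0.045127 mol
Divide by the smallest (0.045127 mol): C 4.000, H 2.000, N 1.000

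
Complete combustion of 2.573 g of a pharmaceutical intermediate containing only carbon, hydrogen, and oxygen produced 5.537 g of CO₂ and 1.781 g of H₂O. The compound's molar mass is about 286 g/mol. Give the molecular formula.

C14H22O6

mol C = 5.537 g CO₂ ÷ 44.009 g/mol = 0.12582 mol
mol H = 2 × 1.781 g H₂O ÷ 18.015 g/mol = 0.19772 mol
mass O = 2.573 − (1.5112 + 0.19931) = 0.86253 g → mol O = 0.86253 ÷ 15.999 = 0.053911 mol
Divide by the smallest (0.053911 mol): C 2.334, H 3.668, O 1.000
Multiplying each by 3 gives whole numbers: C 7.00, H 11.00, O 3.00
Empirical formula: C7H11O3
Empirical-formula mass = 143.16 g/mol; 286 ÷ 143.16 ≈ 2, so the molecular formula is C14H22O6.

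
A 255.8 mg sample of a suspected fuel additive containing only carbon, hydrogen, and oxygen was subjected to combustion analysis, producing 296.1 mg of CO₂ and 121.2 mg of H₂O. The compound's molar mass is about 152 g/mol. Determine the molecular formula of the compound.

mol C = 0.2961 g CO₂ ÷ 44.009 g/mol = 0.0067282 mol
mol H = 2 × 0.1212 g H₂O ÷ 18.015 g/mol = 0.013455 mol
mass O = 0.2558 − (0.080812 + 0.013563) = 0.16142 g → mol O = 0.16142 ÷ 15.999 = 0.010090 mol
Divide by the smallest (0.0067282 mol): C 1.000, H 2.000, O 1.500
Multiplying each by 2 gives whole numbers: C 2.00, H 4.00, O 3.00
Empirical formula: C2H4O3
Empirical-formula mass = 76.05 g/mol; 152 ÷ 76.05 ≈ 2, so the molecular formula is C4H8O6.

C4H8O6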